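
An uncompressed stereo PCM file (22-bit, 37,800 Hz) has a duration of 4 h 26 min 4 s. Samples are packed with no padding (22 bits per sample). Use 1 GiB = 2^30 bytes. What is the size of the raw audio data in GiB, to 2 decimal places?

Duration = 4 h 26 min 4 s = 15,964 s.
Bits = 37,800 × 15,964 × 22 × 2 = 26,551,324,800 bits = 3,318,915,600 bytes.
3,318,915,600 / 1,073,741,824 = 3.09 GiB.

3.09 GiB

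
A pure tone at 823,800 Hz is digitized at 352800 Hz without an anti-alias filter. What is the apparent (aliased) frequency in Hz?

Nyquist = 352,800/2 = 176,400 Hz; 823,800 Hz exceeds it.
Alias = |823,800 − 2×352,800| = |823,800 − 705,600| = 118,200 Hz.

118,200 Hz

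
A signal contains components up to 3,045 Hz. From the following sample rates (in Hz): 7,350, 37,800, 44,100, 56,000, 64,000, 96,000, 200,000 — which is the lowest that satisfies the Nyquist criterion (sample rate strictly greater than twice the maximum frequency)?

Need sample rate > 2 × 3,045 = 6,090 Hz.
Lowest listed rate above 6,090 Hz is 7,350 Hz.

7,350 Hz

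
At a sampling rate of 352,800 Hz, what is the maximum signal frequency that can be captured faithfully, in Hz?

176,400 Hz

Nyquist frequency = sample rate / 2 = 352,800 / 2 = 176,400 Hz.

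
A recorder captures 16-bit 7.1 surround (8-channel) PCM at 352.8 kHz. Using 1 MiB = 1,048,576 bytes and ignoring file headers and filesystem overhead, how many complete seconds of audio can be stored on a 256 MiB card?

Uncompressed byte rate = 352,800 × 2 × 8 = 5,644,800 bytes/s.
Capacity = 256 × 1,048,576 = 268,435,456 bytes.
268,435,456 / 5,644,800 ≈ 47.55 s → 47 seconds.

47 seconds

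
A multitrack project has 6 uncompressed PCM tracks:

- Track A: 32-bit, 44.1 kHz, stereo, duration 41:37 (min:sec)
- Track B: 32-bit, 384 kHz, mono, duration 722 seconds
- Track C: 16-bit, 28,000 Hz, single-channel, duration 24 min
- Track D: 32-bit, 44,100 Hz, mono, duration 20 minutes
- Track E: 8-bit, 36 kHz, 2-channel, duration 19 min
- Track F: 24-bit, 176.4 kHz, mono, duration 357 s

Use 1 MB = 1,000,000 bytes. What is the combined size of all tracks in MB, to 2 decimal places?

2553.26 MB

Track A: 41:37 (min:sec) = 2,497 s; 44,100 × 2,497 × 4 × 2 = 880,941,600 bytes.
Track B: 384,000 × 722 × 4 × 1 = 1,108,992,000 bytes.
Track C: 24 min = 1,440 s; 28,000 × 1,440 × 2 × 1 = 80,640,000 bytes.
Track D: 20 minutes = 1,200 s; 44,100 × 1,200 × 4 × 1 = 211,680,000 bytes.
Track E: 19 min = 1,140 s; 36,000 × 1,140 × 1 × 2 = 82,080,000 bytes.
Track F: 176,400 × 357 × 3 × 1 = 188,924,400 bytes.
Total = 2,553,258,000 bytes = 2553.26 MB.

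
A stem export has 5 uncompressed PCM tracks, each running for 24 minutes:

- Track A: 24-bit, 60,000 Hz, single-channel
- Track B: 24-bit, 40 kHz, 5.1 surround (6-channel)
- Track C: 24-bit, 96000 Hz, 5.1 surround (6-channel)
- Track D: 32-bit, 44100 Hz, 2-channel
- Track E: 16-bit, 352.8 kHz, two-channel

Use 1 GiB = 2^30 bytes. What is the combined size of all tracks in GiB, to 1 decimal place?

5.9 GiB

24 minutes = 1,440 s.
Track A: 60,000 × 1,440 × 3 × 1 = 259,200,000 bytes.
Track B: 40,000 × 1,440 × 3 × 6 = 1,036,800,000 bytes.
Track C: 96,000 × 1,440 × 3 × 6 = 2,488,320,000 bytes.
Track D: 44,100 × 1,440 × 4 × 2 = 508,032,000 bytes.
Track E: 352,800 × 1,440 × 2 × 2 = 2,032,128,000 bytes.
Total = 6,324,480,000 bytes = 5.9 GiB.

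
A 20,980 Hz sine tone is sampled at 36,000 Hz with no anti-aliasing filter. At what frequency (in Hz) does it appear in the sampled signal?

15,020 Hz

Nyquist = 36,000/2 = 18,000 Hz; 20,980 Hz exceeds it.
Alias = |20,980 − 1×36,000| = |20,980 − 36,000| = 15,020 Hz.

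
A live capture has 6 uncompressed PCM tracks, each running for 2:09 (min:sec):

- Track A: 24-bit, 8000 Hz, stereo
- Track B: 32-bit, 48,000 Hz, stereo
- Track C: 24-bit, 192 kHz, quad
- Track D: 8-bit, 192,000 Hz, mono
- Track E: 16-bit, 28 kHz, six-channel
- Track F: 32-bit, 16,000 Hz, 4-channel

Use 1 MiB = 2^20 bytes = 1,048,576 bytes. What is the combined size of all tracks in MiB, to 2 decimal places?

433.04 MiB

2:09 (min:sec) = 129 s.
Track A: 8,000 × 129 × 3 × 2 = 6,192,000 bytes.
Track B: 48,000 × 129 × 4 × 2 = 49,536,000 bytes.
Track C: 192,000 × 129 × 3 × 4 = 297,216,000 bytes.
Track D: 192,000 × 129 × 1 × 1 = 24,768,000 bytes.
Track E: 28,000 × 129 × 2 × 6 = 43,344,000 bytes.
Track F: 16,000 × 129 × 4 × 4 = 33,024,000 bytes.
Total = 454,080,000 bytes = 433.04 MiB.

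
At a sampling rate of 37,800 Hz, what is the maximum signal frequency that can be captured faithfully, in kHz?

Nyquist frequency = sample rate / 2 = 37,800 / 2 = 18.9 kHz.

18.9 kHz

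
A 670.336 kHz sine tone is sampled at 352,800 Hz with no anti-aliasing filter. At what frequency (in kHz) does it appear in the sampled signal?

35.264 kHz

Nyquist = 352,800/2 = 176,400 Hz; 670,336 Hz exceeds it.
Alias = |670,336 − 2×352,800| = |670,336 − 705,600| = 35,264 Hz = 35.264 kHz.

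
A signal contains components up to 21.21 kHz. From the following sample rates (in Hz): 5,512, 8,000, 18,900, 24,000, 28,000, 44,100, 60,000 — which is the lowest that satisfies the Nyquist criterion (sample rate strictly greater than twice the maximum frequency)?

44,100 Hz

Need sample rate > 2 × 21,210 = 42,420 Hz.
Lowest listed rate above 42,420 Hz is 44,100 Hz.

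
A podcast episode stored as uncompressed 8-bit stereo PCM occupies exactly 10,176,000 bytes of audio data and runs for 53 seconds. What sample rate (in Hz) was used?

96,000 Hz

Bytes = sample_rate × seconds × bytes_per_sample × channels.
sample_rate = 10,176,000 / (53 × 1 × 2) = 10,176,000 / 106 = 96,000 Hz.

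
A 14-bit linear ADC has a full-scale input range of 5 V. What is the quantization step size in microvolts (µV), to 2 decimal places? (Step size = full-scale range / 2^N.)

5 V / 2^14 = 5 / 16,384 V = 305.18 µV.

305.18 µV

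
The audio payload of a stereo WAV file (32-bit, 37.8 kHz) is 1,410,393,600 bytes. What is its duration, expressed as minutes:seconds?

77:44

Byte rate = 37,800 × 4 × 2 = 302,400 bytes/s.
Duration = 1,410,393,600 / 302,400 = 4,664 s.
4,664 s = 77:44.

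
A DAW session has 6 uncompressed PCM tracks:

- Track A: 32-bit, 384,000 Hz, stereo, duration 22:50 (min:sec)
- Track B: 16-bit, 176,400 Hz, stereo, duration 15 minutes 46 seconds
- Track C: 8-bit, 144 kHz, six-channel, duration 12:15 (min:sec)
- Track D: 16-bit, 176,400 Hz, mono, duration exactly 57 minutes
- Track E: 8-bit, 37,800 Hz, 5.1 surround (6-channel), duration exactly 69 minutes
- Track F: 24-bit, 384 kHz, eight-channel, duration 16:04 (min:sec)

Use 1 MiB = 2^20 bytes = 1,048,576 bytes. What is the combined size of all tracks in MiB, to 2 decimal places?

Track A: 22:50 (min:sec) = 1,370 s; 384,000 × 1,370 × 4 × 2 = 4,208,640,000 bytes.
Track B: 15 minutes 46 seconds = 946 s; 176,400 × 946 × 2 × 2 = 667,497,600 bytes.
Track C: 12:15 (min:sec) = 735 s; 144,000 × 735 × 1 × 6 = 635,040,000 bytes.
Track D: exactly 57 minutes = 3,420 s; 176,400 × 3,420 × 2 × 1 = 1,206,576,000 bytes.
Track E: exactly 69 minutes = 4,140 s; 37,800 × 4,140 × 1 × 6 = 938,952,000 bytes.
Track F: 16:04 (min:sec) = 964 s; 384,000 × 964 × 3 × 8 = 8,884,224,000 bytes.
Total = 16,540,929,600 bytes = 15774.66 MiB.

15774.66 MiB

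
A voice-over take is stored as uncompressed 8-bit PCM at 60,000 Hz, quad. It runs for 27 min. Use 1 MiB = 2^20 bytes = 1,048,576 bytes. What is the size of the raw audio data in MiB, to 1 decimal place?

Duration = 27 min = 1,620 s.
Bytes = 60,000 samples/s × 1,620 s × 1 bytes/sample × 4 ch = 388,800,000 bytes.
388,800,000 / 1,048,576 = 370.8 MiB.

370.8 MiB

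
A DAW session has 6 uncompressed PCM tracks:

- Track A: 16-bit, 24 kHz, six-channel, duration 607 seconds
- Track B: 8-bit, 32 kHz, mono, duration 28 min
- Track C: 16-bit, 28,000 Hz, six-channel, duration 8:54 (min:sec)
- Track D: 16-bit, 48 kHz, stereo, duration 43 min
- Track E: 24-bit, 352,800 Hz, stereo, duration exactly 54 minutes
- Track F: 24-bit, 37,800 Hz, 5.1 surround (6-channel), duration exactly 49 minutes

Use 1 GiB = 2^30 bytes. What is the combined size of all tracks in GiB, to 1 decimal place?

9.1 GiB

Track A: 24,000 × 607 × 2 × 6 = 174,816,000 bytes.
Track B: 28 min = 1,680 s; 32,000 × 1,680 × 1 × 1 = 53,760,000 bytes.
Track C: 8:54 (min:sec) = 534 s; 28,000 × 534 × 2 × 6 = 179,424,000 bytes.
Track D: 43 min = 2,580 s; 48,000 × 2,580 × 2 × 2 = 495,360,000 bytes.
Track E: exactly 54 minutes = 3,240 s; 352,800 × 3,240 × 3 × 2 = 6,858,432,000 bytes.
Track F: exactly 49 minutes = 2,940 s; 37,800 × 2,940 × 3 × 6 = 2,000,376,000 bytes.
Total = 9,762,168,000 bytes = 9.1 GiB.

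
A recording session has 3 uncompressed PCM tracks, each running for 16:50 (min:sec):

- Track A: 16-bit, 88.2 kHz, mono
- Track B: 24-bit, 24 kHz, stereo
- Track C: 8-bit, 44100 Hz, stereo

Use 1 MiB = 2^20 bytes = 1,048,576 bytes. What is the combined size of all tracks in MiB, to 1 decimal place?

393.6 MiB

16:50 (min:sec) = 1,010 s.
Track A: 88,200 × 1,010 × 2 × 1 = 178,164,000 bytes.
Track B: 24,000 × 1,010 × 3 × 2 = 145,440,000 bytes.
Track C: 44,100 × 1,010 × 1 × 2 = 89,082,000 bytes.
Total = 412,686,000 bytes = 393.6 MiB.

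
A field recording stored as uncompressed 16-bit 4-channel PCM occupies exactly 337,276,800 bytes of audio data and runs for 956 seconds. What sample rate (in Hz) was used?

44,100 Hz

Bytes = sample_rate × seconds × bytes_per_sample × channels.
sample_rate = 337,276,800 / (956 × 2 × 4) = 337,276,800 / 7,648 = 44,100 Hz.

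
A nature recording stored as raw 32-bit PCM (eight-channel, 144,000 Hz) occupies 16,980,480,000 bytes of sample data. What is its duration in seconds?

Byte rate = 144,000 × 4 × 8 = 4,608,000 bytes/s.
Duration = 16,980,480,000 / 4,608,000 = 3,685 s.

3,685 seconds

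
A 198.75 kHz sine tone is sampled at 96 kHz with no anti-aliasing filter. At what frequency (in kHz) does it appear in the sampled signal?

Nyquist = 96,000/2 = 48,000 Hz; 198,750 Hz exceeds it.
Alias = |198,750 − 2×96,000| = |198,750 − 192,000| = 6,750 Hz = 6.75 kHz.

6.75 kHz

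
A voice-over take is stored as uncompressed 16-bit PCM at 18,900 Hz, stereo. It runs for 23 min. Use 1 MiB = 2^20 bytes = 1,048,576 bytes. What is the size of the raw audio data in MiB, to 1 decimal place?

99.5 MiB

Duration = 23 min = 1,380 s.
Bytes = 18,900 samples/s × 1,380 s × 2 bytes/sample × 2 ch = 104,328,000 bytes.
104,328,000 / 1,048,576 = 99.5 MiB.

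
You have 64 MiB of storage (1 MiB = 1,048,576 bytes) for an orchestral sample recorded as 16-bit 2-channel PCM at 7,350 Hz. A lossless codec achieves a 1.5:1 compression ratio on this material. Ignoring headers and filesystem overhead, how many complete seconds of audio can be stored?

Uncompressed byte rate = 7,350 × 2 × 2 = 29,400 bytes/s.
After 1.5:1 compression, effective rate ≈ 19600 bytes/s.
Capacity = 64 × 1,048,576 = 67,108,864 bytes.
67,108,864 / effective rate ≈ 3423.92 s → 3,423 seconds.

3,423 seconds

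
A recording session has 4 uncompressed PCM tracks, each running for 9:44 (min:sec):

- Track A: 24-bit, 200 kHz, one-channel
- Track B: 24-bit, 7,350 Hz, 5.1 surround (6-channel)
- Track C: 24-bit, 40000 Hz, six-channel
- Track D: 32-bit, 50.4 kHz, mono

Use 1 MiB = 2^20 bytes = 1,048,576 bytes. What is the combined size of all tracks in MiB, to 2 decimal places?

921.13 MiB

9:44 (min:sec) = 584 s.
Track A: 200,000 × 584 × 3 × 1 = 350,400,000 bytes.
Track B: 7,350 × 584 × 3 × 6 = 77,263,200 bytes.
Track C: 40,000 × 584 × 3 × 6 = 420,480,000 bytes.
Track D: 50,400 × 584 × 4 × 1 = 117,734,400 bytes.
Total = 965,877,600 bytes = 921.13 MiB.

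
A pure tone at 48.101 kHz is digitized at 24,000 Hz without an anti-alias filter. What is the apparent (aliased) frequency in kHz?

Nyquist = 24,000/2 = 12,000 Hz; 48,101 Hz exceeds it.
Alias = |48,101 − 2×24,000| = |48,101 − 48,000| = 101 Hz = 0.101 kHz.

0.101 kHz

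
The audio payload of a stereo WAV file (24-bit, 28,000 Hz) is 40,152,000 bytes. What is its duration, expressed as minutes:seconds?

3:59

Byte rate = 28,000 × 3 × 2 = 168,000 bytes/s.
Duration = 40,152,000 / 168,000 = 239 s.
239 s = 3:59.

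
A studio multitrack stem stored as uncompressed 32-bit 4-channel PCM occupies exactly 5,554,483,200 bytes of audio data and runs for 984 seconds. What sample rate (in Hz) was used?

Bytes = sample_rate × seconds × bytes_per_sample × channels.
sample_rate = 5,554,483,200 / (984 × 4 × 4) = 5,554,483,200 / 15,744 = 352,800 Hz.

352,800 Hz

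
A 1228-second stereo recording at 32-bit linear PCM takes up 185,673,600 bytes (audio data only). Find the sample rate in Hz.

Bytes = sample_rate × seconds × bytes_per_sample × channels.
sample_rate = 185,673,600 / (1,228 × 4 × 2) = 185,673,600 / 9,824 = 18,900 Hz.

18,900 Hz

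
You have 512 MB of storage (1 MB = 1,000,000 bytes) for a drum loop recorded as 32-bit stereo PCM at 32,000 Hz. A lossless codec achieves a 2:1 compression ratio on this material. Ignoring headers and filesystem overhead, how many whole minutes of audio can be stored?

66 minutes

Uncompressed byte rate = 32,000 × 4 × 2 = 256,000 bytes/s.
After 2:1 compression, effective rate ≈ 128000 bytes/s.
Capacity = 512 × 1,000,000 = 512,000,000 bytes.
512,000,000 / effective rate ≈ 4000 s → 66 minutes.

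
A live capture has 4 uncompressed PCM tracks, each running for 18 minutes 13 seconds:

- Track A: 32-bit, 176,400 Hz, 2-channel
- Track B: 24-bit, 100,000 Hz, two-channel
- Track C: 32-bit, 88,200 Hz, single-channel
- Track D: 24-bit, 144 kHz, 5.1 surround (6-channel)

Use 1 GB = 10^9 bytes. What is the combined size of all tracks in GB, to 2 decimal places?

5.42 GB

18 minutes 13 seconds = 1,093 s.
Track A: 176,400 × 1,093 × 4 × 2 = 1,542,441,600 bytes.
Track B: 100,000 × 1,093 × 3 × 2 = 655,800,000 bytes.
Track C: 88,200 × 1,093 × 4 × 1 = 385,610,400 bytes.
Track D: 144,000 × 1,093 × 3 × 6 = 2,833,056,000 bytes.
Total = 5,416,908,000 bytes = 5.42 GB.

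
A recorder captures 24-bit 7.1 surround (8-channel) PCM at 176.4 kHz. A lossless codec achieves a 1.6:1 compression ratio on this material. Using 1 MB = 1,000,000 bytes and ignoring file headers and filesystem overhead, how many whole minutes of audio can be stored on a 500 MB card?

3 minutes

Uncompressed byte rate = 176,400 × 3 × 8 = 4,233,600 bytes/s.
After 1.6:1 compression, effective rate ≈ 2646000 bytes/s.
Capacity = 500 × 1,000,000 = 500,000,000 bytes.
500,000,000 / effective rate ≈ 188.96 s → 3 minutes.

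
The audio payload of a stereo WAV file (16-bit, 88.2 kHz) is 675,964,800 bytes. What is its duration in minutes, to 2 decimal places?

31.93 minutes

Byte rate = 88,200 × 2 × 2 = 352,800 bytes/s.
Duration = 675,964,800 / 352,800 = 1,916 s.
1,916 s / 60 = 31.93 minutes.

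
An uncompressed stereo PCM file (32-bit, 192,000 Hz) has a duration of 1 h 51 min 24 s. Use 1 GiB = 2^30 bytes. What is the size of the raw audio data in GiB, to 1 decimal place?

Duration = 1 h 51 min 24 s = 6,684 s.
Bytes = 192,000 samples/s × 6,684 s × 4 bytes/sample × 2 ch = 10,266,624,000 bytes.
10,266,624,000 / 1,073,741,824 = 9.6 GiB.

9.6 GiB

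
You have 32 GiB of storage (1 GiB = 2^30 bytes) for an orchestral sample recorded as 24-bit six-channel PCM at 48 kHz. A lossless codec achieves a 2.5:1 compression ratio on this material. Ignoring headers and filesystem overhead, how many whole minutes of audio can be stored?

Uncompressed byte rate = 48,000 × 3 × 6 = 864,000 bytes/s.
After 2.5:1 compression, effective rate ≈ 345600 bytes/s.
Capacity = 32 × 1,073,741,824 = 34,359,738,368 bytes.
34,359,738,368 / effective rate ≈ 99420.54 s → 1,657 minutes.

1,657 minutes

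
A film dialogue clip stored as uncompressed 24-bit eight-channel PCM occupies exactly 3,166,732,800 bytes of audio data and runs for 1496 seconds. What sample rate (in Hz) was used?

88,200 Hz

Bytes = sample_rate × seconds × bytes_per_sample × channels.
sample_rate = 3,166,732,800 / (1,496 × 3 × 8) = 3,166,732,800 / 35,904 = 88,200 Hz.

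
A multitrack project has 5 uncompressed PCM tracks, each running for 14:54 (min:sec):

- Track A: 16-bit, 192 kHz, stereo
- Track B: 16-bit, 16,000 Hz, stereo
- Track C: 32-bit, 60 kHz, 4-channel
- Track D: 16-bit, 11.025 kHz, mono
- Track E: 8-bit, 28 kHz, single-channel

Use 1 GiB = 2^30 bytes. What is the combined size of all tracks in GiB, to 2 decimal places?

1.53 GiB

14:54 (min:sec) = 894 s.
Track A: 192,000 × 894 × 2 × 2 = 686,592,000 bytes.
Track B: 16,000 × 894 × 2 × 2 = 57,216,000 bytes.
Track C: 60,000 × 894 × 4 × 4 = 858,240,000 bytes.
Track D: 11,025 × 894 × 2 × 1 = 19,712,700 bytes.
Track E: 28,000 × 894 × 1 × 1 = 25,032,000 bytes.
Total = 1,646,792,700 bytes = 1.53 GiB.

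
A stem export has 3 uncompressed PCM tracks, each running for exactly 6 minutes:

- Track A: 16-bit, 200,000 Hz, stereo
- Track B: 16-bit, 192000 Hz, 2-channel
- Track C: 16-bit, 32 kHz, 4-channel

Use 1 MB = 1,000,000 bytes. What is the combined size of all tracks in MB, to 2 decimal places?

exactly 6 minutes = 360 s.
Track A: 200,000 × 360 × 2 × 2 = 288,000,000 bytes.
Track B: 192,000 × 360 × 2 × 2 = 276,480,000 bytes.
Track C: 32,000 × 360 × 2 × 4 = 92,160,000 bytes.
Total = 656,640,000 bytes = 656.64 MB.

656.64 MB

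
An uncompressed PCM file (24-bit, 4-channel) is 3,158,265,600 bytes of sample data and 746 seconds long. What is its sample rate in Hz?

352,800 Hz

Bytes = sample_rate × seconds × bytes_per_sample × channels.
sample_rate = 3,158,265,600 / (746 × 3 × 4) = 3,158,265,600 / 8,952 = 352,800 Hz.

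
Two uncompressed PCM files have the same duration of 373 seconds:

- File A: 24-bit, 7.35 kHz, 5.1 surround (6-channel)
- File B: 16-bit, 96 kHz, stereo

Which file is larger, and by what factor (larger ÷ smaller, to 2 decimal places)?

File A: 7,350 × 3 × 6 = 132,300 bytes/s.
File B: 96,000 × 2 × 2 = 384,000 bytes/s.
File B is larger; ratio = 143,232,000 / 49,347,900 = 2.90.

File B, by a factor of 2.90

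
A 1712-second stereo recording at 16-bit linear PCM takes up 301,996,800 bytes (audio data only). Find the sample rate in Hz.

Bytes = sample_rate × seconds × bytes_per_sample × channels.
sample_rate = 301,996,800 / (1,712 × 2 × 2) = 301,996,800 / 6,848 = 44,100 Hz.

44,100 Hz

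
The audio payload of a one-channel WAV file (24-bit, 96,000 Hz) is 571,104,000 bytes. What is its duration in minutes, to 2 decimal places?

Byte rate = 96,000 × 3 × 1 = 288,000 bytes/s.
Duration = 571,104,000 / 288,000 = 1,983 s.
1,983 s / 60 = 33.05 minutes.

33.05 minutes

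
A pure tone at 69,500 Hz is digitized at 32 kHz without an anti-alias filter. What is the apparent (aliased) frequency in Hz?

5,500 Hz

Nyquist = 32,000/2 = 16,000 Hz; 69,500 Hz exceeds it.
Alias = |69,500 − 2×32,000| = |69,500 − 64,000| = 5,500 Hz.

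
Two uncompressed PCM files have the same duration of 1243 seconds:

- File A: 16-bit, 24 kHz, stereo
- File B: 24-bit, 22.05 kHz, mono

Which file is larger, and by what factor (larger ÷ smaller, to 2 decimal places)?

File A, by a factor of 1.45

File A: 24,000 × 2 × 2 = 96,000 bytes/s.
File B: 22,050 × 3 × 1 = 66,150 bytes/s.
File A is larger; ratio = 119,328,000 / 82,224,450 = 1.45.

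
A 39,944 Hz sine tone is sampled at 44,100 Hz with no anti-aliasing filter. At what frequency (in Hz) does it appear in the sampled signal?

4,156 Hz

Nyquist = 44,100/2 = 22,050 Hz; 39,944 Hz exceeds it.
Alias = |39,944 − 1×44,100| = |39,944 − 44,100| = 4,156 Hz.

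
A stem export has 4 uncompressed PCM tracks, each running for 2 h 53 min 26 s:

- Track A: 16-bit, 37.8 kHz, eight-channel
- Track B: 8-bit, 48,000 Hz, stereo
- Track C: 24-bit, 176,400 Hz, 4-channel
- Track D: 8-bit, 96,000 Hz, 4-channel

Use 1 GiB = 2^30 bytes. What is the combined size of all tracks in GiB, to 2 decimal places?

2 h 53 min 26 s = 10,406 s.
Track A: 37,800 × 10,406 × 2 × 8 = 6,293,548,800 bytes.
Track B: 48,000 × 10,406 × 1 × 2 = 998,976,000 bytes.
Track C: 176,400 × 10,406 × 3 × 4 = 22,027,420,800 bytes.
Track D: 96,000 × 10,406 × 1 × 4 = 3,995,904,000 bytes.
Total = 33,315,849,600 bytes = 31.03 GiB.

31.03 GiB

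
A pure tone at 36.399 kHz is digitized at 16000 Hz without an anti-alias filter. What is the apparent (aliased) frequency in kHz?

Nyquist = 16,000/2 = 8,000 Hz; 36,399 Hz exceeds it.
Alias = |36,399 − 2×16,000| = |36,399 − 32,000| = 4,399 Hz = 4.399 kHz.

4.399 kHz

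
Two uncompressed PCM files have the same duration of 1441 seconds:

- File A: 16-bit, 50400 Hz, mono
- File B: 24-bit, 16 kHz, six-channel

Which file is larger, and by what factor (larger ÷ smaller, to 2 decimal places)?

File B, by a factor of 2.86

File A: 50,400 × 2 × 1 = 100,800 bytes/s.
File B: 16,000 × 3 × 6 = 288,000 bytes/s.
File B is larger; ratio = 415,008,000 / 145,252,800 = 2.86.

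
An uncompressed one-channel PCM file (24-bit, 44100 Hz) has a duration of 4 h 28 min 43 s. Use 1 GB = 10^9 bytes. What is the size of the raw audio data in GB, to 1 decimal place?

Duration = 4 h 28 min 43 s = 16,123 s.
Bytes = 44,100 samples/s × 16,123 s × 3 bytes/sample × 1 ch = 2,133,072,900 bytes.
2,133,072,900 / 1,000,000,000 = 2.1 GB.

2.1 GB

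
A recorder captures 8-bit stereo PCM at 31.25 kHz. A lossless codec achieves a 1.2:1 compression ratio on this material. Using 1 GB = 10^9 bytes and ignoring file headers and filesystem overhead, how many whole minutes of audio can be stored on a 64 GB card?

20,480 minutes

Uncompressed byte rate = 31,250 × 1 × 2 = 62,500 bytes/s.
After 1.2:1 compression, effective rate ≈ 52083.33 bytes/s.
Capacity = 64 × 1,000,000,000 = 64,000,000,000 bytes.
64,000,000,000 / effective rate ≈ 1228800 s → 20,480 minutes.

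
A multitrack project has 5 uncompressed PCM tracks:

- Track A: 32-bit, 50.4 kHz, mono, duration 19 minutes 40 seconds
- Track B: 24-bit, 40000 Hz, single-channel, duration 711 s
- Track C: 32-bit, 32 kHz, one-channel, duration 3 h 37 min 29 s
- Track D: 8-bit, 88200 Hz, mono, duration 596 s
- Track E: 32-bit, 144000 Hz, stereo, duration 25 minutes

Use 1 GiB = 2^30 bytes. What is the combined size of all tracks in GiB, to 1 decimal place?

Track A: 19 minutes 40 seconds = 1,180 s; 50,400 × 1,180 × 4 × 1 = 237,888,000 bytes.
Track B: 40,000 × 711 × 3 × 1 = 85,320,000 bytes.
Track C: 3 h 37 min 29 s = 13,049 s; 32,000 × 13,049 × 4 × 1 = 1,670,272,000 bytes.
Track D: 88,200 × 596 × 1 × 1 = 52,567,200 bytes.
Track E: 25 minutes = 1,500 s; 144,000 × 1,500 × 4 × 2 = 1,728,000,000 bytes.
Total = 3,774,047,200 bytes = 3.5 GiB.

3.5 GiB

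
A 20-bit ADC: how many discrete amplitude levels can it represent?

2^20 = 1,048,576.

1,048,576 levels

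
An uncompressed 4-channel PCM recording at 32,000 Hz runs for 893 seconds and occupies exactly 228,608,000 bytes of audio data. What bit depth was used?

Bytes per sample = 228,608,000 / (32,000 × 893 × 4) = 228,608,000 / 114,304,000 = 2.
Bit depth = 2 × 8 = 16 bits.

16 bits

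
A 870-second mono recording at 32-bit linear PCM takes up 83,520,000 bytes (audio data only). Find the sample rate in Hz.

24,000 Hz

Bytes = sample_rate × seconds × bytes_per_sample × channels.
sample_rate = 83,520,000 / (870 × 4 × 1) = 83,520,000 / 3,480 = 24,000 Hz.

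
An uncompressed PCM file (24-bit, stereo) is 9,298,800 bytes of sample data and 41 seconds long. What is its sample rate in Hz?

Bytes = sample_rate × seconds × bytes_per_sample × channels.
sample_rate = 9,298,800 / (41 × 3 × 2) = 9,298,800 / 246 = 37,800 Hz.

37,800 Hz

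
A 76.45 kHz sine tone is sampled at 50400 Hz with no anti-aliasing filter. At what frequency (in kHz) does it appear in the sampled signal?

Nyquist = 50,400/2 = 25,200 Hz; 76,450 Hz exceeds it.
Alias = |76,450 − 2×50,400| = |76,450 − 100,800| = 24,350 Hz = 24.35 kHz.

24.35 kHz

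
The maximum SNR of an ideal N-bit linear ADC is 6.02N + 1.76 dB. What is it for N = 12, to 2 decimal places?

6.02 × 12 + 1.76 = 74.00 dB.

74.00 dB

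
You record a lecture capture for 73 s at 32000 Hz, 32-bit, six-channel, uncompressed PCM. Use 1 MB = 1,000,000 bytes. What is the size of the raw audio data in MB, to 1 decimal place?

56.1 MB

Bytes = 32,000 samples/s × 73 s × 4 bytes/sample × 6 ch = 56,064,000 bytes.
56,064,000 / 1,000,000 = 56.1 MB.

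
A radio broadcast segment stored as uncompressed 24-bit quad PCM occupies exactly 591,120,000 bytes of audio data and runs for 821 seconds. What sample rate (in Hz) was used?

Bytes = sample_rate × seconds × bytes_per_sample × channels.
sample_rate = 591,120,000 / (821 × 3 × 4) = 591,120,000 / 9,852 = 60,000 Hz.

60,000 Hz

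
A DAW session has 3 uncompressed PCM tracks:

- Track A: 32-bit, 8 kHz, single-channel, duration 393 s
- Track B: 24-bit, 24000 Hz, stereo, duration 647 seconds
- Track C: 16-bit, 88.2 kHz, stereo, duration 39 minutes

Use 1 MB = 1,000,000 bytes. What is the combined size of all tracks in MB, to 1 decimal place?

Track A: 8,000 × 393 × 4 × 1 = 12,576,000 bytes.
Track B: 24,000 × 647 × 3 × 2 = 93,168,000 bytes.
Track C: 39 minutes = 2,340 s; 88,200 × 2,340 × 2 × 2 = 825,552,000 bytes.
Total = 931,296,000 bytes = 931.3 MB.

931.3 MB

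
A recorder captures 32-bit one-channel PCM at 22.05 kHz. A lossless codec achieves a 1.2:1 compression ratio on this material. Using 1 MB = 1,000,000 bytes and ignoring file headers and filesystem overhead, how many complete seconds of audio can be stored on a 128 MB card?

Uncompressed byte rate = 22,050 × 4 × 1 = 88,200 bytes/s.
After 1.2:1 compression, effective rate ≈ 73500 bytes/s.
Capacity = 128 × 1,000,000 = 128,000,000 bytes.
128,000,000 / effective rate ≈ 1741.5 s → 1,741 seconds.

1,741 seconds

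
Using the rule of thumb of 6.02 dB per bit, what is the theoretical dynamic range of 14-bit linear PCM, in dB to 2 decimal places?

14 × 6.02 = 84.28 dB.

84.28 dB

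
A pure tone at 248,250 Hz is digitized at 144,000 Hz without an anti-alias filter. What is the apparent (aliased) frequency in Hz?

39,750 Hz

Nyquist = 144,000/2 = 72,000 Hz; 248,250 Hz exceeds it.
Alias = |248,250 − 2×144,000| = |248,250 − 288,000| = 39,750 Hz.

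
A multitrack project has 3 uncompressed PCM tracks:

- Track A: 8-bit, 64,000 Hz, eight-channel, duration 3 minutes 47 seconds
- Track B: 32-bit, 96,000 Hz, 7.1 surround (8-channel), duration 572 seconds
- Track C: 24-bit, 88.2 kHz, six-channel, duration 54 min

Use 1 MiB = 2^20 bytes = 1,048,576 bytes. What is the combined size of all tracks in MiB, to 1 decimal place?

Track A: 3 minutes 47 seconds = 227 s; 64,000 × 227 × 1 × 8 = 116,224,000 bytes.
Track B: 96,000 × 572 × 4 × 8 = 1,757,184,000 bytes.
Track C: 54 min = 3,240 s; 88,200 × 3,240 × 3 × 6 = 5,143,824,000 bytes.
Total = 7,017,232,000 bytes = 6692.2 MiB.

6692.2 MiB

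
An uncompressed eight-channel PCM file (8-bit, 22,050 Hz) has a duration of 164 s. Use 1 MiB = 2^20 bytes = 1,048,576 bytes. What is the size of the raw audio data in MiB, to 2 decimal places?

Bytes = 22,050 samples/s × 164 s × 1 bytes/sample × 8 ch = 28,929,600 bytes.
28,929,600 / 1,048,576 = 27.59 MiB.

27.59 MiB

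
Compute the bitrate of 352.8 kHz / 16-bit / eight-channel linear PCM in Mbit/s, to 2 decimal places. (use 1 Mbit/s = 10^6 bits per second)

Bit rate = 352,800 × 16 × 8 = 45,158,400 bits/s.
= 45.16 Mbit/s.

45.16 Mbit/s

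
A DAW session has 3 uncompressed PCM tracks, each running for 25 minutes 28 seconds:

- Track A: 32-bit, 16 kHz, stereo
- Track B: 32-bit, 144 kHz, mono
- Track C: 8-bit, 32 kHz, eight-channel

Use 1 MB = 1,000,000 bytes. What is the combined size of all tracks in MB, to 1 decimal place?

25 minutes 28 seconds = 1,528 s.
Track A: 16,000 × 1,528 × 4 × 2 = 195,584,000 bytes.
Track B: 144,000 × 1,528 × 4 × 1 = 880,128,000 bytes.
Track C: 32,000 × 1,528 × 1 × 8 = 391,168,000 bytes.
Total = 1,466,880,000 bytes = 1466.9 MB.

1466.9 MB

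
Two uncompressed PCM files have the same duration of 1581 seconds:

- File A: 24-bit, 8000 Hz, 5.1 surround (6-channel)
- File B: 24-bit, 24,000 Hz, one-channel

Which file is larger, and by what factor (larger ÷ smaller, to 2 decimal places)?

File A: 8,000 × 3 × 6 = 144,000 bytes/s.
File B: 24,000 × 3 × 1 = 72,000 bytes/s.
File A is larger; ratio = 227,664,000 / 113,832,000 = 2.00.

File A, by a factor of 2.00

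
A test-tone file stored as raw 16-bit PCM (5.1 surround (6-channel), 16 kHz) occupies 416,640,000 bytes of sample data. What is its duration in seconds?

2,170 seconds

Byte rate = 16,000 × 2 × 6 = 192,000 bytes/s.
Duration = 416,640,000 / 192,000 = 2,170 s.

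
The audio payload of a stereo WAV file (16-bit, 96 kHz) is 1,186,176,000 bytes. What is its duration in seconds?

Byte rate = 96,000 × 2 × 2 = 384,000 bytes/s.
Duration = 1,186,176,000 / 384,000 = 3,089 s.

3,089 seconds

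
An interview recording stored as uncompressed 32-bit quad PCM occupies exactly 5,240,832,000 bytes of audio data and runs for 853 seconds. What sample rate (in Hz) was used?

Bytes = sample_rate × seconds × bytes_per_sample × channels.
sample_rate = 5,240,832,000 / (853 × 4 × 4) = 5,240,832,000 / 13,648 = 384,000 Hz.

384,000 Hz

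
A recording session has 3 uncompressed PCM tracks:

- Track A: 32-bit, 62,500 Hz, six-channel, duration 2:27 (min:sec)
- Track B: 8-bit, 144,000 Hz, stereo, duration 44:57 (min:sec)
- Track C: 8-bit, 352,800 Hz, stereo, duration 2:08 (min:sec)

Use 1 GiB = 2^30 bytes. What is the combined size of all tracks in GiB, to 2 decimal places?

Track A: 2:27 (min:sec) = 147 s; 62,500 × 147 × 4 × 6 = 220,500,000 bytes.
Track B: 44:57 (min:sec) = 2,697 s; 144,000 × 2,697 × 1 × 2 = 776,736,000 bytes.
Track C: 2:08 (min:sec) = 128 s; 352,800 × 128 × 1 × 2 = 90,316,800 bytes.
Total = 1,087,552,800 bytes = 1.01 GiB.

1.01 GiB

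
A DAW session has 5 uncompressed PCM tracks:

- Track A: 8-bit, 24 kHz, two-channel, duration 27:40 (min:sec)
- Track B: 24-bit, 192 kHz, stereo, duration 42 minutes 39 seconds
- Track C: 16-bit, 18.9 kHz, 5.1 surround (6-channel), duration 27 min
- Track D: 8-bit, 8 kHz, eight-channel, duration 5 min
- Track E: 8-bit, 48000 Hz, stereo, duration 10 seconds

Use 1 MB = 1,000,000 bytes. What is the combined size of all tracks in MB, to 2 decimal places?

Track A: 27:40 (min:sec) = 1,660 s; 24,000 × 1,660 × 1 × 2 = 79,680,000 bytes.
Track B: 42 minutes 39 seconds = 2,559 s; 192,000 × 2,559 × 3 × 2 = 2,947,968,000 bytes.
Track C: 27 min = 1,620 s; 18,900 × 1,620 × 2 × 6 = 367,416,000 bytes.
Track D: 5 min = 300 s; 8,000 × 300 × 1 × 8 = 19,200,000 bytes.
Track E: 48,000 × 10 × 1 × 2 = 960,000 bytes.
Total = 3,415,224,000 bytes = 3415.22 MB.

3415.22 MB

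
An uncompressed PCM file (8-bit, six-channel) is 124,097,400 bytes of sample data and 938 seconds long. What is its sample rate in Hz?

22,050 Hz

Bytes = sample_rate × seconds × bytes_per_sample × channels.
sample_rate = 124,097,400 / (938 × 1 × 6) = 124,097,400 / 5,628 = 22,050 Hz.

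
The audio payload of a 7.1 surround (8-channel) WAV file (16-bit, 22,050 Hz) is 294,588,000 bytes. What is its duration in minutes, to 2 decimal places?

Byte rate = 22,050 × 2 × 8 = 352,800 bytes/s.
Duration = 294,588,000 / 352,800 = 835 s.
835 s / 60 = 13.92 minutes.

13.92 minutes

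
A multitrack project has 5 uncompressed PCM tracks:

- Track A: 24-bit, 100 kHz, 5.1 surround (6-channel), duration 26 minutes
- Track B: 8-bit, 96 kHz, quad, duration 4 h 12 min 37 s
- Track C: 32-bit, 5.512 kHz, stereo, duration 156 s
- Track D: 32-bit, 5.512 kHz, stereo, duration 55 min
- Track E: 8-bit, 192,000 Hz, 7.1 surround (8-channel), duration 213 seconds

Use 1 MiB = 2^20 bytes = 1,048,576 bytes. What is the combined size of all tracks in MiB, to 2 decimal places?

8685.92 MiB

Track A: 26 minutes = 1,560 s; 100,000 × 1,560 × 3 × 6 = 2,808,000,000 bytes.
Track B: 4 h 12 min 37 s = 15,157 s; 96,000 × 15,157 × 1 × 4 = 5,820,288,000 bytes.
Track C: 5,512 × 156 × 4 × 2 = 6,878,976 bytes.
Track D: 55 min = 3,300 s; 5,512 × 3,300 × 4 × 2 = 145,516,800 bytes.
Track E: 192,000 × 213 × 1 × 8 = 327,168,000 bytes.
Total = 9,107,851,776 bytes = 8685.92 MiB.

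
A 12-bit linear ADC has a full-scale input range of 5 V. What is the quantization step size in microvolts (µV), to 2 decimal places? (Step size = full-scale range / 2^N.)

1220.70 µV

5 V / 2^12 = 5 / 4,096 V = 1220.70 µV.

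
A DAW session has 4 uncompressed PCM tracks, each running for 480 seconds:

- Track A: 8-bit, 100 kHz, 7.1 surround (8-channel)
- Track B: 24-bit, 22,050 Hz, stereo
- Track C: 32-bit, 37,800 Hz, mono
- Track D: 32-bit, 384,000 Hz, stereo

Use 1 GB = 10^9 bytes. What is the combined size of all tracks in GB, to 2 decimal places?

Track A: 100,000 × 480 × 1 × 8 = 384,000,000 bytes.
Track B: 22,050 × 480 × 3 × 2 = 63,504,000 bytes.
Track C: 37,800 × 480 × 4 × 1 = 72,576,000 bytes.
Track D: 384,000 × 480 × 4 × 2 = 1,474,560,000 bytes.
Total = 1,994,640,000 bytes = 1.99 GB.

1.99 GB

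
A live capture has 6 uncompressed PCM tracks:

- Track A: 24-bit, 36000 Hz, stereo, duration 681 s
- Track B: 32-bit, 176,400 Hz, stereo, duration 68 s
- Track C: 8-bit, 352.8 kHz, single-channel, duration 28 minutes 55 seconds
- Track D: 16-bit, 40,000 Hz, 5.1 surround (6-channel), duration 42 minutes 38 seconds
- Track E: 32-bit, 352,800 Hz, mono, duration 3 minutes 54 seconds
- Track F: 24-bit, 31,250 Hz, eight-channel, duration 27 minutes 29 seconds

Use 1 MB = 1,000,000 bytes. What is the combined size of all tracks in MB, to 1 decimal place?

Track A: 36,000 × 681 × 3 × 2 = 147,096,000 bytes.
Track B: 176,400 × 68 × 4 × 2 = 95,961,600 bytes.
Track C: 28 minutes 55 seconds = 1,735 s; 352,800 × 1,735 × 1 × 1 = 612,108,000 bytes.
Track D: 42 minutes 38 seconds = 2,558 s; 40,000 × 2,558 × 2 × 6 = 1,227,840,000 bytes.
Track E: 3 minutes 54 seconds = 234 s; 352,800 × 234 × 4 × 1 = 330,220,800 bytes.
Track F: 27 minutes 29 seconds = 1,649 s; 31,250 × 1,649 × 3 × 8 = 1,236,750,000 bytes.
Total = 3,649,976,400 bytes = 3650.0 MB.

3650.0 MB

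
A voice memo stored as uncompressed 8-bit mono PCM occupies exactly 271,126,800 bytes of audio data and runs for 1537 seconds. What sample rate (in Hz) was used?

Bytes = sample_rate × seconds × bytes_per_sample × channels.
sample_rate = 271,126,800 / (1,537 × 1 × 1) = 271,126,800 / 1,537 = 176,400 Hz.

176,400 Hz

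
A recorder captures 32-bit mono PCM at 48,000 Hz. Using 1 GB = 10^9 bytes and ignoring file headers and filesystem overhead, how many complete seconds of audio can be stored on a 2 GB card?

10,416 seconds

Uncompressed byte rate = 48,000 × 4 × 1 = 192,000 bytes/s.
Capacity = 2 × 1,000,000,000 = 2,000,000,000 bytes.
2,000,000,000 / 192,000 ≈ 10416.67 s → 10,416 seconds.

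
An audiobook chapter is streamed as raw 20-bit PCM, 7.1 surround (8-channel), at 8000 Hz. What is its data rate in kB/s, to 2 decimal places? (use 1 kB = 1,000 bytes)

Bit rate = 8,000 × 20 × 8 = 1,280,000 bits/s.
1,280,000 / 8 = 160,000 B/s = 160.00 kB/s.

160.00 kB/s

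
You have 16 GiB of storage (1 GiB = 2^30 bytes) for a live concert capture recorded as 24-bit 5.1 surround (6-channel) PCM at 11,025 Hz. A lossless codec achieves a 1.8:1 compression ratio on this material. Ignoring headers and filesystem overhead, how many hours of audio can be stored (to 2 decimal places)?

Uncompressed byte rate = 11,025 × 3 × 6 = 198,450 bytes/s.
After 1.8:1 compression, effective rate ≈ 110250 bytes/s.
Capacity = 16 × 1,073,741,824 = 17,179,869,184 bytes.
17,179,869,184 / effective rate ≈ 155826.48 s → 43.29 hours.

43.29 hours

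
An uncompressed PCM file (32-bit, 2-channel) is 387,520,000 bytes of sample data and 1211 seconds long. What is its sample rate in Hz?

Bytes = sample_rate × seconds × bytes_per_sample × channels.
sample_rate = 387,520,000 / (1,211 × 4 × 2) = 387,520,000 / 9,688 = 40,000 Hz.

40,000 Hz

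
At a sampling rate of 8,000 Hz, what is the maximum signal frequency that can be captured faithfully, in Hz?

Nyquist frequency = sample rate / 2 = 8,000 / 2 = 4,000 Hz.

4,000 Hz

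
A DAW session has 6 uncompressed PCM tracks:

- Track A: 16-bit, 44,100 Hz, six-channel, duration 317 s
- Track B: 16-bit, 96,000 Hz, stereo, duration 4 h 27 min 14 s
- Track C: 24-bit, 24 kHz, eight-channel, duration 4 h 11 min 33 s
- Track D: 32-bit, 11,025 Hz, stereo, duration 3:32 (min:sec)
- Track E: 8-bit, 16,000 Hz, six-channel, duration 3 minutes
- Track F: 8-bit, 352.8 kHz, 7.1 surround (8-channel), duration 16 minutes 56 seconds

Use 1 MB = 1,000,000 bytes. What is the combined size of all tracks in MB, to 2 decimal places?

Track A: 44,100 × 317 × 2 × 6 = 167,756,400 bytes.
Track B: 4 h 27 min 14 s = 16,034 s; 96,000 × 16,034 × 2 × 2 = 6,157,056,000 bytes.
Track C: 4 h 11 min 33 s = 15,093 s; 24,000 × 15,093 × 3 × 8 = 8,693,568,000 bytes.
Track D: 3:32 (min:sec) = 212 s; 11,025 × 212 × 4 × 2 = 18,698,400 bytes.
Track E: 3 minutes = 180 s; 16,000 × 180 × 1 × 6 = 17,280,000 bytes.
Track F: 16 minutes 56 seconds = 1,016 s; 352,800 × 1,016 × 1 × 8 = 2,867,558,400 bytes.
Total = 17,921,917,200 bytes = 17921.92 MB.

17921.92 MB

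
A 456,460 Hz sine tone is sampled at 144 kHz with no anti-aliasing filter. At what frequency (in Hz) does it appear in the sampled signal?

Nyquist = 144,000/2 = 72,000 Hz; 456,460 Hz exceeds it.
Alias = |456,460 − 3×144,000| = |456,460 − 432,000| = 24,460 Hz.

24,460 Hz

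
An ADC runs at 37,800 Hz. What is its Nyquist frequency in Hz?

18,900 Hz

Nyquist frequency = sample rate / 2 = 37,800 / 2 = 18,900 Hz.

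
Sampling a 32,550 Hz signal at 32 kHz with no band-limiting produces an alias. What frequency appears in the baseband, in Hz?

550 Hz

Nyquist = 32,000/2 = 16,000 Hz; 32,550 Hz exceeds it.
Alias = |32,550 − 1×32,000| = |32,550 − 32,000| = 550 Hz.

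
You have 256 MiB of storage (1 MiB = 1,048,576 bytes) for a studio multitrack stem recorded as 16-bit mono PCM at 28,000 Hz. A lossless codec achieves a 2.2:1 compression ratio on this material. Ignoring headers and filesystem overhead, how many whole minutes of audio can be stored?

Uncompressed byte rate = 28,000 × 2 × 1 = 56,000 bytes/s.
After 2.2:1 compression, effective rate ≈ 25454.55 bytes/s.
Capacity = 256 × 1,048,576 = 268,435,456 bytes.
268,435,456 / effective rate ≈ 10545.68 s → 175 minutes.

175 minutes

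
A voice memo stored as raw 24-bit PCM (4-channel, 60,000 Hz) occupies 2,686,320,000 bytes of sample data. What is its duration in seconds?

3,731 seconds

Byte rate = 60,000 × 3 × 4 = 720,000 bytes/s.
Duration = 2,686,320,000 / 720,000 = 3,731 s.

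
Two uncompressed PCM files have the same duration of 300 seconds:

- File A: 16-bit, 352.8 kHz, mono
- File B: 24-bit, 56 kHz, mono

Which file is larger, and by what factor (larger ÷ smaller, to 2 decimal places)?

File A, by a factor of 4.20

File A: 352,800 × 2 × 1 = 705,600 bytes/s.
File B: 56,000 × 3 × 1 = 168,000 bytes/s.
File A is larger; ratio = 211,680,000 / 50,400,000 = 4.20.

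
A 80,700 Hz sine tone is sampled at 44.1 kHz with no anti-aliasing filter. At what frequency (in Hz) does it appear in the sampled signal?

Nyquist = 44,100/2 = 22,050 Hz; 80,700 Hz exceeds it.
Alias = |80,700 − 2×44,100| = |80,700 − 88,200| = 7,500 Hz.

7,500 Hz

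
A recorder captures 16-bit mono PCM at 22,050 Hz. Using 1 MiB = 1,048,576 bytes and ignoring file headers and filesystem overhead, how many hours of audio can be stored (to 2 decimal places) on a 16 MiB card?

0.11 hours

Uncompressed byte rate = 22,050 × 2 × 1 = 44,100 bytes/s.
Capacity = 16 × 1,048,576 = 16,777,216 bytes.
16,777,216 / 44,100 ≈ 380.44 s → 0.11 hours.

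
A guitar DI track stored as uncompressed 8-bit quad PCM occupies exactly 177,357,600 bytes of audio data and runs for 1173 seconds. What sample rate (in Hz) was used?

37,800 Hz

Bytes = sample_rate × seconds × bytes_per_sample × channels.
sample_rate = 177,357,600 / (1,173 × 1 × 4) = 177,357,600 / 4,692 = 37,800 Hz.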